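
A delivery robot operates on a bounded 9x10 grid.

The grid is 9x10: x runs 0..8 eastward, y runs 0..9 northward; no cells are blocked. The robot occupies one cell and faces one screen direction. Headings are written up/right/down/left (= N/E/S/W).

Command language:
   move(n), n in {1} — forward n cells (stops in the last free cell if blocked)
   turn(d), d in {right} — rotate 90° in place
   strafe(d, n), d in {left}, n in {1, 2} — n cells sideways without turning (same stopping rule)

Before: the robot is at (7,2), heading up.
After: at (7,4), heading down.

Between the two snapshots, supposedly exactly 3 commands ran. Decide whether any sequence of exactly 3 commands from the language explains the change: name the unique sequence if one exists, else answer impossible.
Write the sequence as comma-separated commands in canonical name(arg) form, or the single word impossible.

turn(right), strafe(left, 2), turn(right)

key: cell and facing (now S) both changed — the 3 commands mix motion and turning
from: at (7,2), heading up
[1] after turn(right): at (7,2), heading right
[2] after strafe(left, 2): at (7,4), heading right
[3] after turn(right): at (7,4), heading down
no other 3-command option fits: unique.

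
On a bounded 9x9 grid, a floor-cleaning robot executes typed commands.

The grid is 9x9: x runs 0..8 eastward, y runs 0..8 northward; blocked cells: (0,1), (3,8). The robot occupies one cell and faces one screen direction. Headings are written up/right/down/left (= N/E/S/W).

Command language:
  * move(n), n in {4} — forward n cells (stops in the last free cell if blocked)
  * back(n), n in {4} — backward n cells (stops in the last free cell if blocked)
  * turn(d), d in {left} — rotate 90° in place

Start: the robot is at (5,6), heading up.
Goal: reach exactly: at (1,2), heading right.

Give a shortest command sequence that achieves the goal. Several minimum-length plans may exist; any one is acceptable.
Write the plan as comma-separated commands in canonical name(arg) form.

start: at (5,6), heading up
step 1 (back(4)): at (5,2), heading up
step 2 (turn(left)): at (5,2), heading left
step 3 (move(4)): at (1,2), heading left
step 4 (turn(left)): at (1,2), heading down
step 5 (turn(left)): at (1,2), heading right
shorter routes all fall short; 5 is best.

back(4), turn(left), move(4), turn(left), turn(left)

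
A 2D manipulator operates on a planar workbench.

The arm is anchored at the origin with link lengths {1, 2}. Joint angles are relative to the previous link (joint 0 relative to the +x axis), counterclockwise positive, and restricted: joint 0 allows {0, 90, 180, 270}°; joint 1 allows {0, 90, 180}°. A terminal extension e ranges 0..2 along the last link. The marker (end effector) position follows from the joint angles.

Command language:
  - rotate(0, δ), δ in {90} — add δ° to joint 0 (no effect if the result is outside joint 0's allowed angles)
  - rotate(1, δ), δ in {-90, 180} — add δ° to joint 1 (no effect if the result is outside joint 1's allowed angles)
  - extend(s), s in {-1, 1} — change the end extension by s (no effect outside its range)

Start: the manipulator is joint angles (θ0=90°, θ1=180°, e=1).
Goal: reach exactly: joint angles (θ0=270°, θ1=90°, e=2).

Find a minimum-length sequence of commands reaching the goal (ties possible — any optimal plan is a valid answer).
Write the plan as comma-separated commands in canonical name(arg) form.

rotate(1, -90), extend(1), rotate(0, 90), rotate(0, 90)

t0: joint angles (θ0=90°, θ1=180°, e=1)
1. rotate(1, -90) → joint angles (θ0=90°, θ1=90°, e=1)
2. extend(1) → joint angles (θ0=90°, θ1=90°, e=2)
3. rotate(0, 90) → joint angles (θ0=180°, θ1=90°, e=2)
4. rotate(0, 90) → joint angles (θ0=270°, θ1=90°, e=2)
shorter routes all fall short; 4 is best.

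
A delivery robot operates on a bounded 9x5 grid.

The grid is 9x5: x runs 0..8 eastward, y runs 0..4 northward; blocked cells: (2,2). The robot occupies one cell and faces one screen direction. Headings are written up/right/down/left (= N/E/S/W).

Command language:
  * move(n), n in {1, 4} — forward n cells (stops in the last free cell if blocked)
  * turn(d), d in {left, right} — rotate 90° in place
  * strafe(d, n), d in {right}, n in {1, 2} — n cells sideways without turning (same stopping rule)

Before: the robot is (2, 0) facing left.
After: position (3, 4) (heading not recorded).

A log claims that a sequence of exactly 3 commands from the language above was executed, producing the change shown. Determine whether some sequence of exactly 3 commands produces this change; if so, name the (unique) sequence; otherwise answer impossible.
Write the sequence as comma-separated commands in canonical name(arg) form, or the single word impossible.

key: order matters: swapping turn(right) and move(4) lands elsewhere
start: (2, 0) facing left
[1] after turn(right): (2, 0) facing up
[2] after strafe(right, 1): (3, 0) facing up
[3] after move(4): (3, 4) facing up
uniquely the one of 216 3-step routes that fits.

turn(right), strafe(right, 1), move(4)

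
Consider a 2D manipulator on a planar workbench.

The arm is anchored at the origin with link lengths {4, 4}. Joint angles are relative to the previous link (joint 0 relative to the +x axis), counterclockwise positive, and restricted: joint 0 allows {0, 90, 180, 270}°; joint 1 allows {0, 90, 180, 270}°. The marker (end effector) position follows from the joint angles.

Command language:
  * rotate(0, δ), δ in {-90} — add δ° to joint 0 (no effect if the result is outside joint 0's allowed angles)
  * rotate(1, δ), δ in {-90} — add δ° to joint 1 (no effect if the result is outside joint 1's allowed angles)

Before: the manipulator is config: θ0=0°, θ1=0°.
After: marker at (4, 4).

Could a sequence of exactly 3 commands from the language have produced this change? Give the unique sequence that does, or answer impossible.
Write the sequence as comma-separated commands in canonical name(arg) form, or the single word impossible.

begin: config: θ0=0°, θ1=0°
1. rotate(1, -90) → config: θ0=0°, θ1=270°
2. rotate(1, -90) → config: θ0=0°, θ1=180°
3. rotate(1, -90) → config: θ0=0°, θ1=90°
no rival 3-sequence matches.

rotate(1, -90), rotate(1, -90), rotate(1, -90)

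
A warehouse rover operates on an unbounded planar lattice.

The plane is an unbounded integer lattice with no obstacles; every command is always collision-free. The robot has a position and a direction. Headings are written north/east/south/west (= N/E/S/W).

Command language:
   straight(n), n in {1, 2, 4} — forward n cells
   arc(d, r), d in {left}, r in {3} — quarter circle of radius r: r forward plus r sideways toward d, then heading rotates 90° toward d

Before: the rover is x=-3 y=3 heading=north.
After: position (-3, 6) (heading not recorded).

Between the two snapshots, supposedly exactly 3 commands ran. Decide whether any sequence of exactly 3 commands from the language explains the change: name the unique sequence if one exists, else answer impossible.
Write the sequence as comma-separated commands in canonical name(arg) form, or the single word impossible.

start: x=-3 y=3 heading=north
1. straight(1) → x=-3 y=4 heading=north
2. straight(1) → x=-3 y=5 heading=north
3. straight(1) → x=-3 y=6 heading=north
all 64 alternatives checked — unique.

straight(1), straight(1), straight(1)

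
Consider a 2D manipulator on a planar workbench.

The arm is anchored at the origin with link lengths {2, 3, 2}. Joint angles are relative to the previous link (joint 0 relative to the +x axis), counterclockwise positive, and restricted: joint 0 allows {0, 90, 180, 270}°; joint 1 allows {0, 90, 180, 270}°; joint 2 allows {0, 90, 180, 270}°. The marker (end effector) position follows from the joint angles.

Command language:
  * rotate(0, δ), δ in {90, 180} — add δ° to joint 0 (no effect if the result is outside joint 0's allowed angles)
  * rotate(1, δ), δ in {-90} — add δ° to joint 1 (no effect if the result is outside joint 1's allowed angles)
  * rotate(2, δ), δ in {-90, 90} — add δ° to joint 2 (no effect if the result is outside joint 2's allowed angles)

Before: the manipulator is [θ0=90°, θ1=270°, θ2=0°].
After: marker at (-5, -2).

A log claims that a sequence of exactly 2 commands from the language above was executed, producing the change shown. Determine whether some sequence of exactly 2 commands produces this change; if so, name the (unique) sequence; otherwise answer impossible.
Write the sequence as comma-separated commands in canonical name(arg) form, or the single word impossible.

start: [θ0=90°, θ1=270°, θ2=0°]
1. rotate(0, 90) → [θ0=180°, θ1=270°, θ2=0°]
2. rotate(0, 90) → [θ0=270°, θ1=270°, θ2=0°]
no rival 2-sequence matches.

rotate(0, 90), rotate(0, 90)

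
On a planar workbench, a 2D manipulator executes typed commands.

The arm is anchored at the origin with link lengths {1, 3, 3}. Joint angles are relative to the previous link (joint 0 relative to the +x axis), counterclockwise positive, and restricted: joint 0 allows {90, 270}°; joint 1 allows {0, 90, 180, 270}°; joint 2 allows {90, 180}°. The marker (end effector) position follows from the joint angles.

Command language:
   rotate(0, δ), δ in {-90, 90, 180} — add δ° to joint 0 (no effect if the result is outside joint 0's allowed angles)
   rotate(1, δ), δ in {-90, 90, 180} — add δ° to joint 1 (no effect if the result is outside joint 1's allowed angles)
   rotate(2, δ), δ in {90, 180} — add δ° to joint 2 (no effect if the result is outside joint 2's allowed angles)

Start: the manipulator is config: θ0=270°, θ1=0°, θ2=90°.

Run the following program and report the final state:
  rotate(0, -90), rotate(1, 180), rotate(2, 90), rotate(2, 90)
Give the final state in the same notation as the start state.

config: θ0=270°, θ1=180°, θ2=180°

from: config: θ0=270°, θ1=0°, θ2=90°
step 1 (rotate(0, -90)): config: θ0=270°, θ1=0°, θ2=90°
step 2 (rotate(1, 180)): config: θ0=270°, θ1=180°, θ2=90°
step 3 (rotate(2, 90)): config: θ0=270°, θ1=180°, θ2=180°
step 4 (rotate(2, 90)): config: θ0=270°, θ1=180°, θ2=180°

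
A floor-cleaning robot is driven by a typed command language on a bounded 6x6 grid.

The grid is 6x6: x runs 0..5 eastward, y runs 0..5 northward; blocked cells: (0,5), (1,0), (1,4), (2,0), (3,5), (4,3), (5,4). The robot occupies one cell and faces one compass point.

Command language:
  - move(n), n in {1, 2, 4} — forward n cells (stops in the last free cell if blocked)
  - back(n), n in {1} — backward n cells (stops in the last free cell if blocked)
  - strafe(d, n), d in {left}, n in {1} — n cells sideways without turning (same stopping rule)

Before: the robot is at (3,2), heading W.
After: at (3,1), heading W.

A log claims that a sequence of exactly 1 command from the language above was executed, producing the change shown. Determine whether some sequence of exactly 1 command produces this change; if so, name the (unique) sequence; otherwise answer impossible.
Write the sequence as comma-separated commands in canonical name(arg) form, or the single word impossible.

strafe(left, 1)

key: still facing W — the one step turns nothing
t0: at (3,2), heading W
1. strafe(left, 1) → at (3,1), heading W
all 5 alternatives checked — unique.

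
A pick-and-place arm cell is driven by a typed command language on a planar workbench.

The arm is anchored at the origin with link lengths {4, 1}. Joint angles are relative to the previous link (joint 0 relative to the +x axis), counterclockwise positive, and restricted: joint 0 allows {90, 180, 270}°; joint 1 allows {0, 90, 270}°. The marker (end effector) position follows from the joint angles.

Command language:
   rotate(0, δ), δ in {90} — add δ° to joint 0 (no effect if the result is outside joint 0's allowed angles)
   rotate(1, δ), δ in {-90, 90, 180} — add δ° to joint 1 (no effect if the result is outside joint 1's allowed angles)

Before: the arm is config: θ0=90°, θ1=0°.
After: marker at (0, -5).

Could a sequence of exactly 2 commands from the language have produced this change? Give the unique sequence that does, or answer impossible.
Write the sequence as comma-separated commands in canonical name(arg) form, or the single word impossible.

t0: config: θ0=90°, θ1=0°
1. rotate(0, 90) → config: θ0=180°, θ1=0°
2. rotate(0, 90) → config: θ0=270°, θ1=0°
no other 2-command option fits: unique.

rotate(0, 90), rotate(0, 90)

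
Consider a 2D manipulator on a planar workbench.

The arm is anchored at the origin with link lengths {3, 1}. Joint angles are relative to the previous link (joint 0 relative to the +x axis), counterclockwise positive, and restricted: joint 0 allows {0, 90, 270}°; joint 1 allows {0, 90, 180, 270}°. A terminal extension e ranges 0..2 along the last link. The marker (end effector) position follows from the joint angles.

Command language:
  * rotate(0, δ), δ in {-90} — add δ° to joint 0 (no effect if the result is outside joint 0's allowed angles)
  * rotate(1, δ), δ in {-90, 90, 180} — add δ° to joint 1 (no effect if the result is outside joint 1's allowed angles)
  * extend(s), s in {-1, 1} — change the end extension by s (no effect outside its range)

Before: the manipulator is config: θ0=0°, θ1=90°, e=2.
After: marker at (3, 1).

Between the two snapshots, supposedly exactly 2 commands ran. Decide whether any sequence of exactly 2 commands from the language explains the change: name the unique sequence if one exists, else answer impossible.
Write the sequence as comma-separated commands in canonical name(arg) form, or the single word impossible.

initial: config: θ0=0°, θ1=90°, e=2
step 1 (extend(-1)): config: θ0=0°, θ1=90°, e=1
step 2 (extend(-1)): config: θ0=0°, θ1=90°, e=0
uniquely the one of 36 2-step routes that fits.

extend(-1), extend(-1)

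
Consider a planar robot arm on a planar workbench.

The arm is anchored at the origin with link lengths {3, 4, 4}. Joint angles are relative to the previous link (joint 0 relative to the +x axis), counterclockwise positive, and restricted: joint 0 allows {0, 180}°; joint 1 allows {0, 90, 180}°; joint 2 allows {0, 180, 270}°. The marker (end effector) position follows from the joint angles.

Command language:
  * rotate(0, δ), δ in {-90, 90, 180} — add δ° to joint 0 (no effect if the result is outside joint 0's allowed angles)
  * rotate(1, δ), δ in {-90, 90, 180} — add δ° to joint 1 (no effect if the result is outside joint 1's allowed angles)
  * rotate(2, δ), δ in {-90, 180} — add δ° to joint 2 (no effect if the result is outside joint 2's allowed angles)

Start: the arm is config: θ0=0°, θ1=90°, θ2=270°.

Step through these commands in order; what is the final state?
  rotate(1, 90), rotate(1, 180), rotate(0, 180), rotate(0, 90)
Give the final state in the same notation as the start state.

config: θ0=180°, θ1=0°, θ2=270°

begin: config: θ0=0°, θ1=90°, θ2=270°
[1] after rotate(1, 90): config: θ0=0°, θ1=180°, θ2=270°
[2] after rotate(1, 180): config: θ0=0°, θ1=0°, θ2=270°
[3] after rotate(0, 180): config: θ0=180°, θ1=0°, θ2=270°
[4] after rotate(0, 90): config: θ0=180°, θ1=0°, θ2=270°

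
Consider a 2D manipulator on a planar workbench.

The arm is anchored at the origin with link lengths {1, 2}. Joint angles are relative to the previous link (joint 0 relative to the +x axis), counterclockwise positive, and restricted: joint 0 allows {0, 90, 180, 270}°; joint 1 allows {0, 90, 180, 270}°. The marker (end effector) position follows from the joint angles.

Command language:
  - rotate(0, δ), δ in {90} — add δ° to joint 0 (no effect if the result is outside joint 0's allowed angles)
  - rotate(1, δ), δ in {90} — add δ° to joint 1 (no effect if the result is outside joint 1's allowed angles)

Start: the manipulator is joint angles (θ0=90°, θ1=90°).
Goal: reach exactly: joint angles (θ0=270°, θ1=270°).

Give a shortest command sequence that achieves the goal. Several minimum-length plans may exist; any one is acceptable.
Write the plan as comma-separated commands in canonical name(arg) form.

rotate(1, 90), rotate(1, 90), rotate(0, 90), rotate(0, 90)

start: joint angles (θ0=90°, θ1=90°)
t=1 rotate(1, 90) ⇒ joint angles (θ0=90°, θ1=180°)
t=2 rotate(1, 90) ⇒ joint angles (θ0=90°, θ1=270°)
t=3 rotate(0, 90) ⇒ joint angles (θ0=180°, θ1=270°)
t=4 rotate(0, 90) ⇒ joint angles (θ0=270°, θ1=270°)
nothing shorter than 4 reaches the goal.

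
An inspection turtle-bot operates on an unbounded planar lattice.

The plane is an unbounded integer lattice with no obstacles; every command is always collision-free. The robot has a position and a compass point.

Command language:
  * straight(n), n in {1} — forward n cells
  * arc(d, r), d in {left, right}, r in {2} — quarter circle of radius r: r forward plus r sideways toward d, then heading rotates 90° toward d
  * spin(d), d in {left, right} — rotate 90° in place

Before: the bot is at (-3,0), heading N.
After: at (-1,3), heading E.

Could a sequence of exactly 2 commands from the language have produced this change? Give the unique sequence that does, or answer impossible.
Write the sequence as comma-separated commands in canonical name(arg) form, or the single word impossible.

straight(1), arc(right, 2)

key: running arc(right, 2) before straight(1) would end elsewhere — order is forced
t0: at (-3,0), heading N
1. straight(1) → at (-3,1), heading N
2. arc(right, 2) → at (-1,3), heading E
no rival 2-sequence matches.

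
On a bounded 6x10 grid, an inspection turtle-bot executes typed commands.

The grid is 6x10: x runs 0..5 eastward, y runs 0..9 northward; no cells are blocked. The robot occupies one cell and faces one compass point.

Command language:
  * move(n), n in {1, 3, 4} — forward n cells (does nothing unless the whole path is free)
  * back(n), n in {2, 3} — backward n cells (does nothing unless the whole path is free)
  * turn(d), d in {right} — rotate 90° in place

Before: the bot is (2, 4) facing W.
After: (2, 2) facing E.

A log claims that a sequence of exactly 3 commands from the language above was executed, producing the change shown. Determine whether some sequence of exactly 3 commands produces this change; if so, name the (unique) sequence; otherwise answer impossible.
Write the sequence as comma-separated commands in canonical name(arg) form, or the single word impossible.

turn(right), back(2), turn(right)

key: cell and facing (now E) both changed — the 3 commands mix motion and turning
begin: (2, 4) facing W
[1] after turn(right): (2, 4) facing N
[2] after back(2): (2, 2) facing N
[3] after turn(right): (2, 2) facing E
all 216 alternatives checked — unique.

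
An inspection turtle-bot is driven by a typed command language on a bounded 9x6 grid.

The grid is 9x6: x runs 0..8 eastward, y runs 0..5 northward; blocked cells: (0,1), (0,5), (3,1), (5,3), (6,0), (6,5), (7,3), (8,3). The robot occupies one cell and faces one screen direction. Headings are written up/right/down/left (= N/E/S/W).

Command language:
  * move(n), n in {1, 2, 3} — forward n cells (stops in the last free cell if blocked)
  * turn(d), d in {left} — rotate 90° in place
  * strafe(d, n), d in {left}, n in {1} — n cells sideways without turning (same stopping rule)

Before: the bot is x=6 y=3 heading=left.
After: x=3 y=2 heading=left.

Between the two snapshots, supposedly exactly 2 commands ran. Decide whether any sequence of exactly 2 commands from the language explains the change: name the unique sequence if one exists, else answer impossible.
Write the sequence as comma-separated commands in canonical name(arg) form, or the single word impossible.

strafe(left, 1), move(3)

key: order matters: swapping strafe(left, 1) and move(3) lands elsewhere
start: x=6 y=3 heading=left
[1] after strafe(left, 1): x=6 y=2 heading=left
[2] after move(3): x=3 y=2 heading=left
no rival 2-sequence matches.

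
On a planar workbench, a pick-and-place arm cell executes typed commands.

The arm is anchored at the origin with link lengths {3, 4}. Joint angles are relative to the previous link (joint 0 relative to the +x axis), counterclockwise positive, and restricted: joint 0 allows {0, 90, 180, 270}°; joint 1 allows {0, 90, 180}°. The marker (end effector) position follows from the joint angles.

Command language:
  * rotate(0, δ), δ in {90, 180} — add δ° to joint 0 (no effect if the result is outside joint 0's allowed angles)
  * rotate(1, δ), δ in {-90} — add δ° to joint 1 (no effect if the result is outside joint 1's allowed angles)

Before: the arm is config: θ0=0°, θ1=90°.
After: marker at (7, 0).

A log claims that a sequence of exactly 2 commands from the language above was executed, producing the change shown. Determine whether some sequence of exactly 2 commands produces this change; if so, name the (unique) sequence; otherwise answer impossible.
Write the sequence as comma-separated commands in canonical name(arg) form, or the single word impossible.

rotate(1, -90), rotate(1, -90)

t0: config: θ0=0°, θ1=90°
[1] after rotate(1, -90): config: θ0=0°, θ1=0°
[2] after rotate(1, -90): config: θ0=0°, θ1=0°
no rival 2-sequence matches.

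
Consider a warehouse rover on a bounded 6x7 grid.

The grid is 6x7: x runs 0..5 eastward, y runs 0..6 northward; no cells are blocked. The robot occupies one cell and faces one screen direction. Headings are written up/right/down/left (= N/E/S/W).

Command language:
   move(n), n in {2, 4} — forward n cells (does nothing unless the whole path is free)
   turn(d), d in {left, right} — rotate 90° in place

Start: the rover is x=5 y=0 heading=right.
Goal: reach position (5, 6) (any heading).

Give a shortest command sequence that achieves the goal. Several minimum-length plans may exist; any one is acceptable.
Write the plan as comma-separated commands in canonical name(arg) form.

turn(left), move(2), move(4)

initial: x=5 y=0 heading=right
[1] after turn(left): x=5 y=0 heading=up
[2] after move(2): x=5 y=2 heading=up
[3] after move(4): x=5 y=6 heading=up
shorter routes all fall short; 3 is best.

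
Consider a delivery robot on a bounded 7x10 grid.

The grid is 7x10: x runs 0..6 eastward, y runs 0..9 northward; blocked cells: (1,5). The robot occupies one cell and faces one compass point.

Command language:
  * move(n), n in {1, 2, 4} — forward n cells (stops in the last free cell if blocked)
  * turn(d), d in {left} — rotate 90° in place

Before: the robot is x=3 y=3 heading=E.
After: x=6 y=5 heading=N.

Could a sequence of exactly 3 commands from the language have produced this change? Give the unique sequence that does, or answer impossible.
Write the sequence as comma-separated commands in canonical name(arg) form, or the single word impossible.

key: move(4) runs into the grid edge before its full distance
start: x=3 y=3 heading=E
t=1 move(4) ⇒ x=6 y=3 heading=E
t=2 turn(left) ⇒ x=6 y=3 heading=N
t=3 move(2) ⇒ x=6 y=5 heading=N
uniquely the one of 64 3-step routes that fits.

move(4), turn(left), move(2)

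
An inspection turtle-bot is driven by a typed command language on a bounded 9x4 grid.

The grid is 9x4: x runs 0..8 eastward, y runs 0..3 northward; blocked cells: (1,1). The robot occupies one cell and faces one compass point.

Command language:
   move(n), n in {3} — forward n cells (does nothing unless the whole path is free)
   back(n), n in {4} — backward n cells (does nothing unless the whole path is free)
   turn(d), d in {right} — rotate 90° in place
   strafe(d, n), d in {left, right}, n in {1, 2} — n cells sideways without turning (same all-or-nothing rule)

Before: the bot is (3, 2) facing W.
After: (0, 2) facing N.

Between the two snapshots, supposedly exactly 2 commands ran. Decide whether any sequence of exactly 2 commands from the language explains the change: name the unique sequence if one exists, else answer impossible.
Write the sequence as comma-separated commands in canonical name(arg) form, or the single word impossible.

move(3), turn(right)

key: order matters: swapping move(3) and turn(right) lands elsewhere
t0: (3, 2) facing W
t=1 move(3) ⇒ (0, 2) facing W
t=2 turn(right) ⇒ (0, 2) facing N
all 49 alternatives checked — unique.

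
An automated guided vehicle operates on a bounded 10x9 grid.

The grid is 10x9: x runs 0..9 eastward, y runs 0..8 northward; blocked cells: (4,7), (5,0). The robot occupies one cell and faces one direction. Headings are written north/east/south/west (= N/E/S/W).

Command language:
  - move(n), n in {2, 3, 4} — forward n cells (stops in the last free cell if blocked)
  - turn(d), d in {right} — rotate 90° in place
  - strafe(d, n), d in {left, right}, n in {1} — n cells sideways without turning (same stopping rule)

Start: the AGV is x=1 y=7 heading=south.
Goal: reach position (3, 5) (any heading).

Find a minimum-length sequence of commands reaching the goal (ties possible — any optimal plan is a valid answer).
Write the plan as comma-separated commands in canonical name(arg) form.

t0: x=1 y=7 heading=south
t=1 move(2) ⇒ x=1 y=5 heading=south
t=2 strafe(left, 1) ⇒ x=2 y=5 heading=south
t=3 strafe(left, 1) ⇒ x=3 y=5 heading=south
minimal: 3 command(s), checked below 3.

move(2), strafe(left, 1), strafe(left, 1)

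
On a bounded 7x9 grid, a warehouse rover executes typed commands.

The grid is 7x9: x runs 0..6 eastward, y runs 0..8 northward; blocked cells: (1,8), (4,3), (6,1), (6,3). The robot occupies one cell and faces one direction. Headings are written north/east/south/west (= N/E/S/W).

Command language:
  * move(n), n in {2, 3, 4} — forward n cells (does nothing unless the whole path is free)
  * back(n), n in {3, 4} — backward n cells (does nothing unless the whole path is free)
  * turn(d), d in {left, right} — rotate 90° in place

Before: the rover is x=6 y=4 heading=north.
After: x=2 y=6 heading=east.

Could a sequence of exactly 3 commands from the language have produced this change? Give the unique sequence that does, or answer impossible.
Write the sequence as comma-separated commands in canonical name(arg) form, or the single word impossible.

key: running back(4) before move(2) would end elsewhere — order is forced
t0: x=6 y=4 heading=north
step 1 (move(2)): x=6 y=6 heading=north
step 2 (turn(right)): x=6 y=6 heading=east
step 3 (back(4)): x=2 y=6 heading=east
all 343 alternatives checked — unique.

move(2), turn(right), back(4)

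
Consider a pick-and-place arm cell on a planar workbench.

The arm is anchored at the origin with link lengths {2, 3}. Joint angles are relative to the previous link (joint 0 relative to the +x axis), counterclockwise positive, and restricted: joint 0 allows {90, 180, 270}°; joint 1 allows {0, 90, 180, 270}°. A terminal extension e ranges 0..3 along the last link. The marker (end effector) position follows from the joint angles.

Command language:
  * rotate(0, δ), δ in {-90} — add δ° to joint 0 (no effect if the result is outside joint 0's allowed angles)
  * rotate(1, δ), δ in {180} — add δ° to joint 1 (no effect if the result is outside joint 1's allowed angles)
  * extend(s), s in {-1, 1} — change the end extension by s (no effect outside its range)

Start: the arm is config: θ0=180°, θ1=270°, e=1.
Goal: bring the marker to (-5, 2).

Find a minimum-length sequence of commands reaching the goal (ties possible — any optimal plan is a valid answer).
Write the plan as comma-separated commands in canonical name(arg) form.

start: config: θ0=180°, θ1=270°, e=1
step 1 (rotate(1, 180)): config: θ0=180°, θ1=90°, e=1
step 2 (extend(1)): config: θ0=180°, θ1=90°, e=2
step 3 (rotate(0, -90)): config: θ0=90°, θ1=90°, e=2
nothing shorter than 3 reaches the goal.

rotate(1, 180), extend(1), rotate(0, -90)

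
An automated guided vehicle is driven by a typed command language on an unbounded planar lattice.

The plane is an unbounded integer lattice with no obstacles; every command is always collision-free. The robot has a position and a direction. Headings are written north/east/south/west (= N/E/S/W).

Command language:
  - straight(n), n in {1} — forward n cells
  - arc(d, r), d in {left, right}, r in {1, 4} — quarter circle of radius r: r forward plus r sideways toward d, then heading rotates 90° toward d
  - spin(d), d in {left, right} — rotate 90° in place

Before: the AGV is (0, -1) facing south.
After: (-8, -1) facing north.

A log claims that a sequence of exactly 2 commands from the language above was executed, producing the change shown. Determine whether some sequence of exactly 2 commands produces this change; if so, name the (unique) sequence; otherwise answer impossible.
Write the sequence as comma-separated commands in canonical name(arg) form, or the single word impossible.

key: position moved to (-8,-1) AND the heading swung to N — translation plus rotation needed
begin: (0, -1) facing south
1. arc(right, 4) → (-4, -5) facing west
2. arc(right, 4) → (-8, -1) facing north
no other 2-command option fits: unique.

arc(right, 4), arc(right, 4)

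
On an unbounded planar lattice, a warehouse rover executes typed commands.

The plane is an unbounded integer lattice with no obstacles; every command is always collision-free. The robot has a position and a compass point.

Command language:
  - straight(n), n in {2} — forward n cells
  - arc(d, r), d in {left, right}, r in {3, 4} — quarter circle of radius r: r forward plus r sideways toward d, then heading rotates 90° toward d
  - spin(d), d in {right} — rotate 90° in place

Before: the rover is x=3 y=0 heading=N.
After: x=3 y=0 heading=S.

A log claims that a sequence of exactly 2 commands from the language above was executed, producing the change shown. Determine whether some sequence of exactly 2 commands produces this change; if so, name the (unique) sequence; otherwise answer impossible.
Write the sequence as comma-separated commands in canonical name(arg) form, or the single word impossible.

spin(right), spin(right)

key: (3,0) unmoved — no command in the sequence translates
t0: x=3 y=0 heading=N
1. spin(right) → x=3 y=0 heading=E
2. spin(right) → x=3 y=0 heading=S
no rival 2-sequence matches.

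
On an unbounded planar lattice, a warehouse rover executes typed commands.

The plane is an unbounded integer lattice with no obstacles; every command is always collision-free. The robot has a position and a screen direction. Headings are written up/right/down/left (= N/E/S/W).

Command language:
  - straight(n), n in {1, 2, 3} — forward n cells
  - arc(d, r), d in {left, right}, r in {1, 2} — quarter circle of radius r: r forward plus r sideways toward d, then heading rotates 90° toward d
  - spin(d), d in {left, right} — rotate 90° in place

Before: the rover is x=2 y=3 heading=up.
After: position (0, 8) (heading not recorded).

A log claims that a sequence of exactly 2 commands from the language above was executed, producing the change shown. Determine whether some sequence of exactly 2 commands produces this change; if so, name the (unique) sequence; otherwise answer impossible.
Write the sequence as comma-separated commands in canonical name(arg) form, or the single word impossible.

key: order matters: swapping straight(3) and arc(left, 2) lands elsewhere
begin: x=2 y=3 heading=up
[1] after straight(3): x=2 y=6 heading=up
[2] after arc(left, 2): x=0 y=8 heading=left
no rival 2-sequence matches.

straight(3), arc(left, 2)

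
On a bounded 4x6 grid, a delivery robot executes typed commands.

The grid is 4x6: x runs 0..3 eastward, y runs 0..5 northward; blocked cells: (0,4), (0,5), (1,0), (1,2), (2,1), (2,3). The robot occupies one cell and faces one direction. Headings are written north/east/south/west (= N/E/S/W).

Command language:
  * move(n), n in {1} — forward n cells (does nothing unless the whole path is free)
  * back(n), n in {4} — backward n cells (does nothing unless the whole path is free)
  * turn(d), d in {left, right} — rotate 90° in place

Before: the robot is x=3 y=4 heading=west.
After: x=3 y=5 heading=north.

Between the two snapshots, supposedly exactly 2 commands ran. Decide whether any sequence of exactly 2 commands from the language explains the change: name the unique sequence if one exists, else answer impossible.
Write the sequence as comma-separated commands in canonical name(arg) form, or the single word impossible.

key: cell and facing (now N) both changed — the 2 commands mix motion and turning
start: x=3 y=4 heading=west
step 1 (turn(right)): x=3 y=4 heading=north
step 2 (move(1)): x=3 y=5 heading=north
no rival 2-sequence matches.

turn(right), move(1)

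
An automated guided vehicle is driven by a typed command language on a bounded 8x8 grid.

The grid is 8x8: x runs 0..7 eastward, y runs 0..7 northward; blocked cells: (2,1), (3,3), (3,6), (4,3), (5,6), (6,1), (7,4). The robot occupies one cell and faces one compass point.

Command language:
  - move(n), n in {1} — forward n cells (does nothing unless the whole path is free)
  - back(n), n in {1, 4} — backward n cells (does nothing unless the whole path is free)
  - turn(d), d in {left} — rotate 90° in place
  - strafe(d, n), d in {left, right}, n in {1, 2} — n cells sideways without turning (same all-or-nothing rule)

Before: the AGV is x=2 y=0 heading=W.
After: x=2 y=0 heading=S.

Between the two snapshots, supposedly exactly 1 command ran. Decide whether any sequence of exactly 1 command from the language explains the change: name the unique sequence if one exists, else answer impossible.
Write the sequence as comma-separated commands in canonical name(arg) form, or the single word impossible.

turn(left)

key: parked at (2,0) the whole time — nothing moves the robot
initial: x=2 y=0 heading=W
step 1 (turn(left)): x=2 y=0 heading=S
no other 1-command option fits: unique.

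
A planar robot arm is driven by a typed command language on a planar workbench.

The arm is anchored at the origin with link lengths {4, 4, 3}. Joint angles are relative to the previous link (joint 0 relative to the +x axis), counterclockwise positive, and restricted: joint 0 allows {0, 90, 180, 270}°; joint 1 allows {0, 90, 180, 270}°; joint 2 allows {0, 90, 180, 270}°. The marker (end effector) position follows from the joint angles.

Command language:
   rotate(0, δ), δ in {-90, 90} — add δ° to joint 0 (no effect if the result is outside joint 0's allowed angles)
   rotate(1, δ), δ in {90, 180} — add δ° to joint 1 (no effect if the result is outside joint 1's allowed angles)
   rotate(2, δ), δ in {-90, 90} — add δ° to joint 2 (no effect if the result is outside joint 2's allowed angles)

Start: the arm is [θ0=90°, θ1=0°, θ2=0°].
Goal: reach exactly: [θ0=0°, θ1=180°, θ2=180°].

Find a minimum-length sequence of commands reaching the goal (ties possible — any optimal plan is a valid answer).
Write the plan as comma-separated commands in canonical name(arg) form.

start: [θ0=90°, θ1=0°, θ2=0°]
1. rotate(0, -90) → [θ0=0°, θ1=0°, θ2=0°]
2. rotate(1, 180) → [θ0=0°, θ1=180°, θ2=0°]
3. rotate(2, -90) → [θ0=0°, θ1=180°, θ2=270°]
4. rotate(2, -90) → [θ0=0°, θ1=180°, θ2=180°]
no 3-step plan works, so 4 is optimal.

rotate(0, -90), rotate(1, 180), rotate(2, -90), rotate(2, -90)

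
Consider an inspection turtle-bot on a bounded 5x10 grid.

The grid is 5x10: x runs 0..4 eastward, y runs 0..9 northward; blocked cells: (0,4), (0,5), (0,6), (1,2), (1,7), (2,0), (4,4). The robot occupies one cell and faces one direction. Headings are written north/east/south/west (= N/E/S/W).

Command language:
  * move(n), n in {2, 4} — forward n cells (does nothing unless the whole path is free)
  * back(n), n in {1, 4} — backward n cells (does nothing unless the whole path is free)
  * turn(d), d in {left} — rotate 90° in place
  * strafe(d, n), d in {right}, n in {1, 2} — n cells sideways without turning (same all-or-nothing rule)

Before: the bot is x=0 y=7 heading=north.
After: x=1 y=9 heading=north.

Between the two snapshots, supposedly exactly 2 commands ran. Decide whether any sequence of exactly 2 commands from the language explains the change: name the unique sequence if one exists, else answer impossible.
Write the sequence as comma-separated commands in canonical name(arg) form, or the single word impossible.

key: heading stays N — no command in the sequence turns
initial: x=0 y=7 heading=north
1. move(2) → x=0 y=9 heading=north
2. strafe(right, 1) → x=1 y=9 heading=north
no rival 2-sequence matches.

move(2), strafe(right, 1)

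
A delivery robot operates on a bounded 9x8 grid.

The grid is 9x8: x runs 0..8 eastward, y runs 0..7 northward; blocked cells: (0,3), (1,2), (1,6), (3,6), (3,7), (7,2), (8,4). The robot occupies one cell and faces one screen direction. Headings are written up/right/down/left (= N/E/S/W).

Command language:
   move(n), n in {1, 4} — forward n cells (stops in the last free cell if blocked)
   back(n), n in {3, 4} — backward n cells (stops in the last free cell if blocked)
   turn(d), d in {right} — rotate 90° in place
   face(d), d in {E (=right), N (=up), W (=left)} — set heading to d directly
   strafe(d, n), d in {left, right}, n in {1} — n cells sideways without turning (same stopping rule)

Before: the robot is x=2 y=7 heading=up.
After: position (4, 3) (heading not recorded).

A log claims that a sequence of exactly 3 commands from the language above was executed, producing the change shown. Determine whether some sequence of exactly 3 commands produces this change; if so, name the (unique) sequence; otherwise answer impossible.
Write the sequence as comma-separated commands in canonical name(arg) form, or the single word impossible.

key: order matters: swapping back(4) and strafe(right, 1) lands elsewhere
start: x=2 y=7 heading=up
1. back(4) → x=2 y=3 heading=up
2. strafe(right, 1) → x=3 y=3 heading=up
3. strafe(right, 1) → x=4 y=3 heading=up
all 1000 alternatives checked — unique.

back(4), strafe(right, 1), strafe(right, 1)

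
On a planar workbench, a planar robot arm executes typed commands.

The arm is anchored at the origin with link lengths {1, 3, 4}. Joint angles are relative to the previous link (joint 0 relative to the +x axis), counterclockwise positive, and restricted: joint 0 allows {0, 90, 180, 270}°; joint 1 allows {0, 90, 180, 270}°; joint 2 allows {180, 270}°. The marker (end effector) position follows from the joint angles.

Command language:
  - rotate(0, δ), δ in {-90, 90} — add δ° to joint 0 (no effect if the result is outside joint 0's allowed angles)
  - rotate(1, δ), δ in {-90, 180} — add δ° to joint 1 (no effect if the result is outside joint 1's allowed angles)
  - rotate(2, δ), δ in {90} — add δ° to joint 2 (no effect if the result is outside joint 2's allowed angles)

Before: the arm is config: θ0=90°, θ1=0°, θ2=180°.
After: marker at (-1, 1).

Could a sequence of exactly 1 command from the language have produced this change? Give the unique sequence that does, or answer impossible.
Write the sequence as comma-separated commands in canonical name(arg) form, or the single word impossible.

rotate(1, -90)

start: config: θ0=90°, θ1=0°, θ2=180°
t=1 rotate(1, -90) ⇒ config: θ0=90°, θ1=270°, θ2=180°
no other 1-command option fits: unique.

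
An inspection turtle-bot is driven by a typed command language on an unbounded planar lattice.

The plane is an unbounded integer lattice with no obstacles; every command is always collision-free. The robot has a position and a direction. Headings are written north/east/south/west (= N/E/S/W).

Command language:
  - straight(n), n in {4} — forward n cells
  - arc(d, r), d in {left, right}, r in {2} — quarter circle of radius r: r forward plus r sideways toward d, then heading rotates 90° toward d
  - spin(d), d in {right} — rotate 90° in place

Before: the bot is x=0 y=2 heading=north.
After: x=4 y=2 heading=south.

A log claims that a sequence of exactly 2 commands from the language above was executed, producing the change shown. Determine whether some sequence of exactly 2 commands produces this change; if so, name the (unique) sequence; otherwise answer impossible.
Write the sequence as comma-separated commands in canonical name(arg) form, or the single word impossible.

key: cell and facing (now S) both changed — the 2 commands mix motion and turning
t0: x=0 y=2 heading=north
[1] after arc(right, 2): x=2 y=4 heading=east
[2] after arc(right, 2): x=4 y=2 heading=south
uniquely the one of 16 2-step routes that fits.

arc(right, 2), arc(right, 2)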